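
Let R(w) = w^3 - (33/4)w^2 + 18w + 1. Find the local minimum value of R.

5

Critical points: R'(w) = 3w^2 - (33/2)w + 18 vanishes at w = 3/2, 4.
Since R''(w) = 6w - 33/2, we get R''(3/2) = -15/2 < 0 ⇒ local maximum; R''(4) = 15/2 > 0 ⇒ local minimum.
So the local minimum value is R(4) = 5.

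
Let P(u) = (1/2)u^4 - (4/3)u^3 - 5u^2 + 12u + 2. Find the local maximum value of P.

Critical points: P'(u) = 2u^3 - 4u^2 - 10u + 12 vanishes at u = -2, 1, 3.
Since P''(u) = 6u^2 - 8u - 10, we get P''(-2) = 30 > 0 ⇒ local minimum; P''(1) = -12 < 0 ⇒ local maximum; P''(3) = 20 > 0 ⇒ local minimum.
Thus P has its local maximum at u = 1, with value 49/6.

49/6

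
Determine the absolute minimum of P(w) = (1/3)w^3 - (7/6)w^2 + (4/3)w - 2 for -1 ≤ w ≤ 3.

-29/6

P'(w) = w^2 - (7/3)w + 4/3, which vanishes at w = 1 and w = 4/3.
Compare values at every candidate in [-1, 3]: P(-1) = -29/6; P(1) = -3/2; P(4/3) = -122/81; P(3) = 1/2.
The minimum over the interval is -29/6, attained at w = -1.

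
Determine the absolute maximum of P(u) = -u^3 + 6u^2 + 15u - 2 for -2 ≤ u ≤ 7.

98

The derivative is -3u^2 + 12u + 15, which vanishes at u = -1 and u = 5.
Candidates: P(-2) = 0, P(-1) = -10, P(5) = 98, P(7) = 54.
So the maximum is P(5) = 98.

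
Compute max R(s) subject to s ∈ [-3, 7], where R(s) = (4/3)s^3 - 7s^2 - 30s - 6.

75/4

R'(s) = 4s^2 - 14s - 30, which vanishes at s = -3/2 and s = 5.
Evaluating at the critical points and endpoints: R(-3) = -15; R(-3/2) = 75/4; R(5) = -493/3; R(7) = -305/3.
Hence the absolute maximum is 75/4 at s = -3/2.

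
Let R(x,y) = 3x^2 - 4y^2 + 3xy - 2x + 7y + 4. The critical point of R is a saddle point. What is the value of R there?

∂R/∂x = 6x + 3y - 2 = 0 and ∂R/∂y = 3x - 8y + 7 = 0, so (x, y) = (-5/57, 16/19).
The Hessian has R_{xx} = 6, R_{yy} = -8, R_{xy} = 3, giving D = -57 < 0, so the point is a saddle point.
R(-5/57, 16/19) = 401/57.

401/57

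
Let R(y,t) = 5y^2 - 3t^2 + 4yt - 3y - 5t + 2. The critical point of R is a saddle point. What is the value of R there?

5/2

∂R/∂y = 10y + 4t - 3 = 0 and ∂R/∂t = 4y - 6t - 5 = 0, so (y, t) = (1/2, -1/2).
The Hessian has R_{yy} = 10, R_{tt} = -6, R_{yt} = 4, giving D = -76 < 0, so the point is a saddle point.
R(1/2, -1/2) = 5/2.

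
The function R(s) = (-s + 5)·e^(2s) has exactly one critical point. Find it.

9/2

Differentiating with the product rule gives R'(s) = (-2s + 9)·e^(2s). Since e^(2s) > 0, the only critical point is s = 9/2.
R''(9/2) has the same sign as -2 < 0, so this is a local maximum.
R(9/2) = (1/2)·e^(9) ≈ 4051.5420.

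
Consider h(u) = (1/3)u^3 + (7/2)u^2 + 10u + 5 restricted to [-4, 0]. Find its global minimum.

Differentiating, h'(u) = u^2 + 7u + 10; whose only zero in [-4, 0] is u = -2.
Evaluating at the critical points and endpoints: h(-4) = -1/3, h(-2) = -11/3, h(0) = 5.
Hence the absolute minimum is -11/3 at u = -2.

-11/3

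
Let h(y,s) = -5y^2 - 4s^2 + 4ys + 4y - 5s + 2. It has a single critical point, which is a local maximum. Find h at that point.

237/64

∂h/∂y = -10y + 4s + 4 = 0 and ∂h/∂s = 4y - 8s - 5 = 0, so (y, s) = (3/16, -17/32).
The Hessian has h_{yy} = -10, h_{ss} = -8, h_{ys} = 4, giving D = 64 > 0 with h_{yy} < 0, so the point is a local maximum.
h(3/16, -17/32) = 237/64.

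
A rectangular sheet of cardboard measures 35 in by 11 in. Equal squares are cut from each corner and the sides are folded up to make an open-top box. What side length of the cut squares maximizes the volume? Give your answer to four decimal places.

With cut size x, the volume is V(x) = x(35 − 2x)(11 − 2x) for 0 < x < 5.5.
V'(x) = 12x^2 − 184x + 385. Setting V'(x) = 0 gives x ≈ 2.5000 (the root in (0, 5.5)).
V''(x) = 24x − 184 is negative there, so this is the maximum; V ≈ 450.0000.

2.5000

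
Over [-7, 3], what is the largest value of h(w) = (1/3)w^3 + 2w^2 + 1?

28

The derivative is w^2 + 4w, which vanishes at w = -4 and w = 0.
Evaluating at the critical points and endpoints: h(-7) = -46/3, h(-4) = 35/3, h(0) = 1, h(3) = 28.
So the maximum is h(3) = 28.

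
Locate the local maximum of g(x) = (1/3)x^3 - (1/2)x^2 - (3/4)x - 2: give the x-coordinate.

Critical points: g'(x) = x^2 - x - 3/4 vanishes at x = -1/2, 3/2.
g''(x) = 2x - 1. g''(-1/2) = -2 < 0 ⇒ local maximum; g''(3/2) = 2 > 0 ⇒ local minimum.
The local maximum is g(-1/2) = -43/24.

-1/2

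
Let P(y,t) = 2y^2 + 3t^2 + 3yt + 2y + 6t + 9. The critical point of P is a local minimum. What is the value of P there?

∂P/∂y = 4y + 3t + 2 = 0 and ∂P/∂t = 3y + 6t + 6 = 0, so (y, t) = (2/5, -6/5).
The Hessian has P_{yy} = 4, P_{tt} = 6, P_{yt} = 3, giving D = 15 > 0 with P_{yy} > 0, so the point is a local minimum.
P(2/5, -6/5) = 29/5.

29/5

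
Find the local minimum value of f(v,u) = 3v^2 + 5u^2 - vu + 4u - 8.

-520/59

∂f/∂v = 6v - u = 0 and ∂f/∂u = -v + 10u + 4 = 0, so (v, u) = (-4/59, -24/59).
The Hessian has f_{vv} = 6, f_{uu} = 10, f_{vu} = -1, giving D = 59 > 0 with f_{vv} > 0, so the point is a local minimum.
f(-4/59, -24/59) = -520/59.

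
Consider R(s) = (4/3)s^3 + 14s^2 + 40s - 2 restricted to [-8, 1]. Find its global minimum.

Differentiating, R'(s) = 4s^2 + 28s + 40; which vanishes at s = -5 and s = -2.
Evaluating at the critical points and endpoints: R(-8) = -326/3,  R(-5) = -56/3,  R(-2) = -110/3,  R(1) = 160/3.
Hence the absolute minimum is -326/3 at s = -8.

-326/3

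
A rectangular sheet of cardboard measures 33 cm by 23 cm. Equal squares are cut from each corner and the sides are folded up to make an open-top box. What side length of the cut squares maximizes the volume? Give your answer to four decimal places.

4.4485

With cut size x, the volume is V(x) = x(33 − 2x)(23 − 2x) for 0 < x < 11.5.
V'(x) = 12x^2 − 224x + 759. Setting V'(x) = 0 gives x ≈ 4.4485 (the root in (0, 11.5)).
V''(x) = 24x − 224 is negative there, so this is the maximum; V ≈ 1512.1546.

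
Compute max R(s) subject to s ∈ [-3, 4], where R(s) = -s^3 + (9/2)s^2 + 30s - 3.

Differentiating, R'(s) = -3s^2 + 9s + 30; whose only zero in [-3, 4] is s = -2.
Evaluating at the critical points and endpoints: R(-3) = -51/2, R(-2) = -37, R(4) = 125.
The maximum over the interval is 125, attained at s = 4.

125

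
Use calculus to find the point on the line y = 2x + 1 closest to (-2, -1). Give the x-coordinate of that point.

Minimize D(x)^2 = (x + 2)^2 + (2x + 2)^2.
d/dx[D^2] = 2(x + 2) + 2·2·(2x + 2) = 0 ⇒ x = -6/5.
Then y = -7/5 and the distance is √(4/5) ≈ 0.8944.

-6/5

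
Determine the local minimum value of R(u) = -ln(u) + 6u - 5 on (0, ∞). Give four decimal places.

R'(u) = -1/u + 6 = 0 gives u = 1/6.
R''(u) = 1/u², which is positive for u > 0, so this is a local minimum.
R(1/6) = -1·ln(1/6) + 1 - 5 ≈ -2.2082.

-2.2082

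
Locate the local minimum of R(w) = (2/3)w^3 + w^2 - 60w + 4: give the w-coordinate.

Critical points: R'(w) = 2w^2 + 2w - 60 vanishes at w = -6, 5.
Second-derivative test with R''(w) = 4w + 2: R''(-6) = -22 < 0 ⇒ local maximum; R''(5) = 22 > 0 ⇒ local minimum.
The local minimum is R(5) = -563/3.

5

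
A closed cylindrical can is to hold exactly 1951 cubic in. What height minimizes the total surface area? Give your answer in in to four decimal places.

With radius r and height h, πr²h = 1951 so h = 1951/(πr²), and S(r) = 2πr² + 2πrh = 2πr² + 2·1951/r.
S'(r) = 4πr − 2·1951/r² = 0 ⇒ r³ = 1951/(2π), so r ≈ 6.7716 and h = 2r ≈ 13.5432.
S''(r) = 4π + 4·1951/r³ > 0, so this is the minimum; S ≈ 864.3429.

13.5432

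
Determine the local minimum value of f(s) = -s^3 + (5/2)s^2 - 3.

f'(s) = -3s^2 + 5s. Setting f'(s) = 0 gives s ∈ {0, 5/3}.
f''(s) = -6s + 5. f''(0) = 5 > 0 ⇒ local minimum; f''(5/3) = -5 < 0 ⇒ local maximum.
The local minimum is f(0) = -3.

-3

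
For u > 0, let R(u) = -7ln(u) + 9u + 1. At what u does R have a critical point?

7/9

R'(u) = -7/u + 9 = 0 gives u = 7/9.
R''(u) = 7/u², which is positive for u > 0, so this is a local minimum.
R(7/9) = -7·ln(7/9) + 7 + 1 ≈ 9.7592.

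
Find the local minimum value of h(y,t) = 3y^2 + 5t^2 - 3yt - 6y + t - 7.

∂h/∂y = 6y - 3t - 6 = 0 and ∂h/∂t = -3y + 10t + 1 = 0, so (y, t) = (19/17, 4/17).
The Hessian has h_{yy} = 6, h_{tt} = 10, h_{yt} = -3, giving D = 51 > 0 with h_{yy} > 0, so the point is a local minimum.
h(19/17, 4/17) = -174/17.

-174/17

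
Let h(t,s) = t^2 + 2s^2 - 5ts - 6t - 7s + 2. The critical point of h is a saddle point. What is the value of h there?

∂h/∂t = 2t - 5s - 6 = 0 and ∂h/∂s = -5t + 4s - 7 = 0, so (t, s) = (-59/17, -44/17).
The Hessian has h_{tt} = 2, h_{ss} = 4, h_{ts} = -5, giving D = -17 < 0, so the point is a saddle point.
h(-59/17, -44/17) = 365/17.

365/17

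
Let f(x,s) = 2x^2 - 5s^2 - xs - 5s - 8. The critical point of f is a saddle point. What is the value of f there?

∂f/∂x = 4x - s = 0 and ∂f/∂s = -x - 10s - 5 = 0, so (x, s) = (-5/41, -20/41).
The Hessian has f_{xx} = 4, f_{ss} = -10, f_{xs} = -1, giving D = -41 < 0, so the point is a saddle point.
f(-5/41, -20/41) = -278/41.

-278/41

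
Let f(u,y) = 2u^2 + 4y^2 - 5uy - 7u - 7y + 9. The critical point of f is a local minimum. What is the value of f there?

-68

∂f/∂u = 4u - 5y - 7 = 0 and ∂f/∂y = -5u + 8y - 7 = 0, so (u, y) = (13, 9).
The Hessian has f_{uu} = 4, f_{yy} = 8, f_{uy} = -5, giving D = 7 > 0 with f_{uu} > 0, so the point is a local minimum.
f(13, 9) = -68.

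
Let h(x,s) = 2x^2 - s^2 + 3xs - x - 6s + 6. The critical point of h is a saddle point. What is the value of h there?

155/17

∂h/∂x = 4x + 3s - 1 = 0 and ∂h/∂s = 3x - 2s - 6 = 0, so (x, s) = (20/17, -21/17).
The Hessian has h_{xx} = 4, h_{ss} = -2, h_{xs} = 3, giving D = -17 < 0, so the point is a saddle point.
h(20/17, -21/17) = 155/17.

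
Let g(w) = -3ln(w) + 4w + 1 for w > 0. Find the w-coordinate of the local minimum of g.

g'(w) = -3/w + 4 = 0 gives w = 3/4.
g''(w) = 3/w², which is positive for w > 0, so this is a local minimum.
g(3/4) = -3·ln(3/4) + 3 + 1 ≈ 4.8630.

3/4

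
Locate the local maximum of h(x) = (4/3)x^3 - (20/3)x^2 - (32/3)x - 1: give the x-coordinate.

h'(x) = 4x^2 - (40/3)x - 32/3 = 0 at x = -2/3, 4.
h''(x) = 8x - 40/3. h''(-2/3) = -56/3 < 0 ⇒ local maximum; h''(4) = 56/3 > 0 ⇒ local minimum.
The local maximum is h(-2/3) = 223/81.

-2/3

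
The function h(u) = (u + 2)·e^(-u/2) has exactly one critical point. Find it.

0

h'(u) = 1·e^(-u/2) + (u + 2)·(-1/2)·e^(-u/2) = (-(1/2)u)·e^(-u/2). Since e^(-u/2) > 0, the only critical point is u = 0.
h''(0) has the same sign as -1/2 < 0, so this is a local maximum.
h(0) = (2)·e^(0) ≈ 2.0000.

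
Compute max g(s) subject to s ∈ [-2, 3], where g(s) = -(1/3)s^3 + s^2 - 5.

5/3

g'(s) = -s^2 + 2s, which vanishes at s = 0 and s = 2.
Compare values at every candidate in [-2, 3]: g(-2) = 5/3,  g(0) = -5,  g(2) = -11/3,  g(3) = -5.
The maximum over the interval is 5/3, attained at s = -2.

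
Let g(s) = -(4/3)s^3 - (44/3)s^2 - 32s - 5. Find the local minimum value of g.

-53

g'(s) = -4s^2 - (88/3)s - 32 = 0 at s = -6, -4/3.
g''(s) = -8s - 88/3. g''(-6) = 56/3 > 0 ⇒ local minimum; g''(-4/3) = -56/3 < 0 ⇒ local maximum.
So the local minimum value is g(-6) = -53.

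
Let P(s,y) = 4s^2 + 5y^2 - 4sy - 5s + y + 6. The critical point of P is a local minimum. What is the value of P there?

∂P/∂s = 8s - 4y - 5 = 0 and ∂P/∂y = -4s + 10y + 1 = 0, so (s, y) = (23/32, 3/16).
The Hessian has P_{ss} = 8, P_{yy} = 10, P_{sy} = -4, giving D = 64 > 0 with P_{ss} > 0, so the point is a local minimum.
P(23/32, 3/16) = 275/64.

275/64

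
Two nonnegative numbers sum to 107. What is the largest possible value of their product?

11449/4

With x + y = 107, the product is P(x) = x(107 − x).
P'(x) = 107 − 2x = 0 gives x = 107/2; P'' = −2 < 0, so this is the maximum.
P = 107/2·107/2 = 11449/4.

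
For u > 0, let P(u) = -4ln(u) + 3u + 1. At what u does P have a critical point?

4/3

P'(u) = -4/u + 3 = 0 gives u = 4/3.
P''(u) = 4/u², which is positive for u > 0, so this is a local minimum.
P(4/3) = -4·ln(4/3) + 4 + 1 ≈ 3.8493.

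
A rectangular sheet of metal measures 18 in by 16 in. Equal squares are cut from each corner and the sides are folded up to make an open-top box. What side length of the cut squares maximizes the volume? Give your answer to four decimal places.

With cut size x, the volume is V(x) = x(18 − 2x)(16 − 2x) for 0 < x < 8.
V'(x) = 12x^2 − 136x + 288. Setting V'(x) = 0 gives x ≈ 2.8187 (the root in (0, 8)).
V''(x) = 24x − 136 is negative there, so this is the maximum; V ≈ 361.0999.

2.8187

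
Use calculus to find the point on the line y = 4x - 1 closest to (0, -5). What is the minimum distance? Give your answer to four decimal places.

Minimize D(x)^2 = (x + 0)^2 + (4x + 4)^2.
d/dx[D^2] = 2(x + 0) + 2·4·(4x + 4) = 0 ⇒ x = -16/17.
Then y = -81/17 and the distance is √(16/17) ≈ 0.9701.

0.9701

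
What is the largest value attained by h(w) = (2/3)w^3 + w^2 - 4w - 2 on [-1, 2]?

7/3

The derivative is 2w^2 + 2w - 4, whose only zero in [-1, 2] is w = 1.
Compare values at every candidate in [-1, 2]: h(-1) = 7/3, h(1) = -13/3, h(2) = -2/3.
The maximum over the interval is 7/3, attained at w = -1.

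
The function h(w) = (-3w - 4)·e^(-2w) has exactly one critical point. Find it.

By the product rule, h'(w) = (6w + 5)·e^(-2w). Since e^(-2w) > 0, the only critical point is w = -5/6.
h''(-5/6) has the same sign as 6 > 0, so this is a local minimum.
h(-5/6) = (-3/2)·e^(5/3) ≈ -7.9417.

-5/6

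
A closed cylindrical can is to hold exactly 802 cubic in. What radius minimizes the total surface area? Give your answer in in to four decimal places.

5.0350

With radius r and height h, πr²h = 802 so h = 802/(πr²), and S(r) = 2πr² + 2πrh = 2πr² + 2·802/r.
S'(r) = 4πr − 2·802/r² = 0 ⇒ r³ = 802/(2π), so r ≈ 5.0350 and h = 2r ≈ 10.0700.
S''(r) = 4π + 4·802/r³ > 0, so this is the minimum; S ≈ 477.8565.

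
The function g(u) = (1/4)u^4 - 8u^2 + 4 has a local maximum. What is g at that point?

g'(u) = u^3 - 16u. Setting g'(u) = 0 gives u ∈ {-4, 0, 4}.
g''(u) = 3u^2 - 16. g''(-4) = 32 > 0 ⇒ local minimum; g''(0) = -16 < 0 ⇒ local maximum; g''(4) = 32 > 0 ⇒ local minimum.
So the local maximum value is g(0) = 4.

4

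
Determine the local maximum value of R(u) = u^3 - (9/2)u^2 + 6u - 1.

Critical points: R'(u) = 3u^2 - 9u + 6 vanishes at u = 1, 2.
Second-derivative test with R''(u) = 6u - 9: R''(1) = -3 < 0 ⇒ local maximum; R''(2) = 3 > 0 ⇒ local minimum.
So the local maximum value is R(1) = 3/2.

3/2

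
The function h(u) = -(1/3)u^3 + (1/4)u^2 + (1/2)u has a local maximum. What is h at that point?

Critical points: h'(u) = -u^2 + (1/2)u + 1/2 vanishes at u = -1/2, 1.
h''(u) = -2u + 1/2. h''(-1/2) = 3/2 > 0 ⇒ local minimum; h''(1) = -3/2 < 0 ⇒ local maximum.
The local maximum is h(1) = 5/12.

5/12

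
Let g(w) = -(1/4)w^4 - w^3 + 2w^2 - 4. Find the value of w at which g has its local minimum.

Critical points: g'(w) = -w^3 - 3w^2 + 4w vanishes at w = -4, 0, 1.
Second-derivative test with g''(w) = -3w^2 - 6w + 4: g''(-4) = -20 < 0 ⇒ local maximum; g''(0) = 4 > 0 ⇒ local minimum; g''(1) = -5 < 0 ⇒ local maximum.
Thus g has its local minimum at w = 0, with value -4.

0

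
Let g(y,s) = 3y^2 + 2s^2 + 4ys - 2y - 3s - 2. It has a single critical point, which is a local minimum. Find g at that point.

-27/8

∂g/∂y = 6y + 4s - 2 = 0 and ∂g/∂s = 4y + 4s - 3 = 0, so (y, s) = (-1/2, 5/4).
The Hessian has g_{yy} = 6, g_{ss} = 4, g_{ys} = 4, giving D = 8 > 0 with g_{yy} > 0, so the point is a local minimum.
g(-1/2, 5/4) = -27/8.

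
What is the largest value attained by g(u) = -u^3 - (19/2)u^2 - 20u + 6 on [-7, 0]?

g'(u) = -3u^2 - 19u - 20, which vanishes at u = -5 and u = -4/3.
Candidates: g(-7) = 47/2; g(-5) = -13/2; g(-4/3) = 490/27; g(0) = 6.
The maximum over the interval is 47/2, attained at u = -7.

47/2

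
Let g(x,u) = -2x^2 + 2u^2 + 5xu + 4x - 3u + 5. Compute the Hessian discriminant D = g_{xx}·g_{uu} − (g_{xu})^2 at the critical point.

-41

∂g/∂x = -4x + 5u + 4 = 0 and ∂g/∂u = 5x + 4u - 3 = 0, so (x, u) = (31/41, -8/41).
The Hessian has g_{xx} = -4, g_{uu} = 4, g_{xu} = 5, giving D = -41 < 0, so the point is a saddle point.
D = (-4)·(4) − (5)^2 = -41.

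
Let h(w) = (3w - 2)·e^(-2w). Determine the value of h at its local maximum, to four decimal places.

0.1455

Differentiating with the product rule gives h'(w) = (-6w + 7)·e^(-2w). Since e^(-2w) > 0, the only critical point is w = 7/6.
h''(7/6) has the same sign as -6 < 0, so this is a local maximum.
h(7/6) = (3/2)·e^(-7/3) ≈ 0.1455.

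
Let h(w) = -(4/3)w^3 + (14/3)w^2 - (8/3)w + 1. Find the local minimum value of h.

47/81

h'(w) = -4w^2 + (28/3)w - 8/3 = 0 at w = 1/3, 2.
h''(w) = -8w + 28/3. h''(1/3) = 20/3 > 0 ⇒ local minimum; h''(2) = -20/3 < 0 ⇒ local maximum.
So the local minimum value is h(1/3) = 47/81.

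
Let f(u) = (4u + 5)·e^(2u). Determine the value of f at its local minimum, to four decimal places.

-0.0604

By the product rule, f'(u) = (8u + 14)·e^(2u). Since e^(2u) > 0, the only critical point is u = -7/4.
f''(-7/4) has the same sign as 8 > 0, so this is a local minimum.
f(-7/4) = (-2)·e^(-7/2) ≈ -0.0604.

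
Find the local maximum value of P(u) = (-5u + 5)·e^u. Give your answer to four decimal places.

By the product rule, P'(u) = (-5u)·e^u. Since e^u > 0, the only critical point is u = 0.
P''(0) has the same sign as -5 < 0, so this is a local maximum.
P(0) = (5)·e^(0) ≈ 5.0000.

5.0000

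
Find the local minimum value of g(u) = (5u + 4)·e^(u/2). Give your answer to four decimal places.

-2.4660

By the product rule, g'(u) = ((5/2)u + 7)·e^(u/2). Since e^(u/2) > 0, the only critical point is u = -14/5.
g''(-14/5) has the same sign as 5/2 > 0, so this is a local minimum.
g(-14/5) = (-10)·e^(-7/5) ≈ -2.4660.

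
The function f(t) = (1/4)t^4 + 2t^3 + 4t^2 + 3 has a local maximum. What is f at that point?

7

Critical points: f'(t) = t^3 + 6t^2 + 8t vanishes at t = -4, -2, 0.
Second-derivative test with f''(t) = 3t^2 + 12t + 8: f''(-4) = 8 > 0 ⇒ local minimum; f''(-2) = -4 < 0 ⇒ local maximum; f''(0) = 8 > 0 ⇒ local minimum.
Thus f has its local maximum at t = -2, with value 7.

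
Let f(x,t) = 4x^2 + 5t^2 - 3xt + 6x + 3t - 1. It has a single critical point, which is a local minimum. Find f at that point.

∂f/∂x = 8x - 3t + 6 = 0 and ∂f/∂t = -3x + 10t + 3 = 0, so (x, t) = (-69/71, -42/71).
The Hessian has f_{xx} = 8, f_{tt} = 10, f_{xt} = -3, giving D = 71 > 0 with f_{xx} > 0, so the point is a local minimum.
f(-69/71, -42/71) = -341/71.

-341/71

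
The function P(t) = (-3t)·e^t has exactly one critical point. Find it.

-1

By the product rule, P'(t) = (-3t - 3)·e^t. Since e^t > 0, the only critical point is t = -1.
P''(-1) has the same sign as -3 < 0, so this is a local maximum.
P(-1) = (3)·e^(-1) ≈ 1.1036.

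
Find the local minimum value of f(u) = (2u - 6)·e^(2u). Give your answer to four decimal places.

By the product rule, f'(u) = (4u - 10)·e^(2u). Since e^(2u) > 0, the only critical point is u = 5/2.
f''(5/2) has the same sign as 4 > 0, so this is a local minimum.
f(5/2) = (-1)·e^(5) ≈ -148.4132.

-148.4132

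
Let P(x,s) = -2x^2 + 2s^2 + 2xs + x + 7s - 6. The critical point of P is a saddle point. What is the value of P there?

-23/2

∂P/∂x = -4x + 2s + 1 = 0 and ∂P/∂s = 2x + 4s + 7 = 0, so (x, s) = (-1/2, -3/2).
The Hessian has P_{xx} = -4, P_{ss} = 4, P_{xs} = 2, giving D = -20 < 0, so the point is a saddle point.
P(-1/2, -3/2) = -23/2.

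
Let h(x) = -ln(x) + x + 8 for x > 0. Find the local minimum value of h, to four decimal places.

9.0000

h'(x) = -1/x + 1 = 0 gives x = 1.
h''(x) = 1/x², which is positive for x > 0, so this is a local minimum.
h(1) = -1·ln(1) + 1 + 8 ≈ 9.0000.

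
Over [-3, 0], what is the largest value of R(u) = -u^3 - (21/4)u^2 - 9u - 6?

R'(u) = -3u^2 - (21/2)u - 9, which vanishes at u = -2 and u = -3/2.
Compare values at every candidate in [-3, 0]: R(-3) = 3/4; R(-2) = -1; R(-3/2) = -15/16; R(0) = -6.
The maximum over the interval is 3/4, attained at u = -3.

3/4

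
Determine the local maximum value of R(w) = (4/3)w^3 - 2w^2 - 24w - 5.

73/3

Critical points: R'(w) = 4w^2 - 4w - 24 vanishes at w = -2, 3.
Since R''(w) = 8w - 4, we get R''(-2) = -20 < 0 ⇒ local maximum; R''(3) = 20 > 0 ⇒ local minimum.
Thus R has its local maximum at w = -2, with value 73/3.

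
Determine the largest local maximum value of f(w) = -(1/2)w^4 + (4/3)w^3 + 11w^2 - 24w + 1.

191/2

f'(w) = -2w^3 + 4w^2 + 22w - 24. Setting f'(w) = 0 gives w ∈ {-3, 1, 4}.
Second-derivative test with f''(w) = -6w^2 + 8w + 22: f''(-3) = -56 < 0 ⇒ local maximum; f''(1) = 24 > 0 ⇒ local minimum; f''(4) = -42 < 0 ⇒ local maximum.
So the largest local maximum value is f(-3) = 191/2.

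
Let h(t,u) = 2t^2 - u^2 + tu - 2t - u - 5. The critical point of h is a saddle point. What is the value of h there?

∂h/∂t = 4t + u - 2 = 0 and ∂h/∂u = t - 2u - 1 = 0, so (t, u) = (5/9, -2/9).
The Hessian has h_{tt} = 4, h_{uu} = -2, h_{tu} = 1, giving D = -9 < 0, so the point is a saddle point.
h(5/9, -2/9) = -49/9.

-49/9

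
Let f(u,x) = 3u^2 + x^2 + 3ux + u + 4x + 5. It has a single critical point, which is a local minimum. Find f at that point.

∂f/∂u = 6u + 3x + 1 = 0 and ∂f/∂x = 3u + 2x + 4 = 0, so (u, x) = (10/3, -7).
The Hessian has f_{uu} = 6, f_{xx} = 2, f_{ux} = 3, giving D = 3 > 0 with f_{uu} > 0, so the point is a local minimum.
f(10/3, -7) = -22/3.

-22/3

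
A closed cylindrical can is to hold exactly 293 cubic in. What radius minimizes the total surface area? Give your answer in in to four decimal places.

3.5994

With radius r and height h, πr²h = 293 so h = 293/(πr²), and S(r) = 2πr² + 2πrh = 2πr² + 2·293/r.
S'(r) = 4πr − 2·293/r² = 0 ⇒ r³ = 293/(2π), so r ≈ 3.5994 and h = 2r ≈ 7.1988.
S''(r) = 4π + 4·293/r³ > 0, so this is the minimum; S ≈ 244.2079.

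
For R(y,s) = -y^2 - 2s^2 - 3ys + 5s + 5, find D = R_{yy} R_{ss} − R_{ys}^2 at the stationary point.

-1

∂R/∂y = -2y - 3s = 0 and ∂R/∂s = -3y - 4s + 5 = 0, so (y, s) = (15, -10).
The Hessian has R_{yy} = -2, R_{ss} = -4, R_{ys} = -3, giving D = -1 < 0, so the point is a saddle point.
D = (-2)·(-4) − (-3)^2 = -1.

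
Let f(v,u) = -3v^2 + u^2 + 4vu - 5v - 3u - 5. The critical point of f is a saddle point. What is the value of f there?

-101/14

∂f/∂v = -6v + 4u - 5 = 0 and ∂f/∂u = 4v + 2u - 3 = 0, so (v, u) = (1/14, 19/14).
The Hessian has f_{vv} = -6, f_{uu} = 2, f_{vu} = 4, giving D = -28 < 0, so the point is a saddle point.
f(1/14, 19/14) = -101/14.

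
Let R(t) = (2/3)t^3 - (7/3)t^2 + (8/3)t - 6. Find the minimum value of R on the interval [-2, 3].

-26

The derivative is 2t^2 - (14/3)t + 8/3, which vanishes at t = 1 and t = 4/3.
Evaluating at the critical points and endpoints: R(-2) = -26; R(1) = -5; R(4/3) = -406/81; R(3) = -1.
Hence the absolute minimum is -26 at t = -2.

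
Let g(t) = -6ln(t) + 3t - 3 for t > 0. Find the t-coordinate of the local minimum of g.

g'(t) = -6/t + 3 = 0 gives t = 2.
g''(t) = 6/t², which is positive for t > 0, so this is a local minimum.
g(2) = -6·ln(2) + 6 - 3 ≈ -1.1589.

2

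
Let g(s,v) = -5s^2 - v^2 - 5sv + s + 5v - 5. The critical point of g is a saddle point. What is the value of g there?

∂g/∂s = -10s - 5v + 1 = 0 and ∂g/∂v = -5s - 2v + 5 = 0, so (s, v) = (23/5, -9).
The Hessian has g_{ss} = -10, g_{vv} = -2, g_{sv} = -5, giving D = -5 < 0, so the point is a saddle point.
g(23/5, -9) = -126/5.

-126/5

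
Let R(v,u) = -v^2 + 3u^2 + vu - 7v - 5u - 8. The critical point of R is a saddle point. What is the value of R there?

-17/13

∂R/∂v = -2v + u - 7 = 0 and ∂R/∂u = v + 6u - 5 = 0, so (v, u) = (-37/13, 17/13).
The Hessian has R_{vv} = -2, R_{uu} = 6, R_{vu} = 1, giving D = -13 < 0, so the point is a saddle point.
R(-37/13, 17/13) = -17/13.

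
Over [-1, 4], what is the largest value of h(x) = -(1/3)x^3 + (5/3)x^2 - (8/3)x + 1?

h'(x) = -x^2 + (10/3)x - 8/3, which vanishes at x = 4/3 and x = 2.
Compare values at every candidate in [-1, 4]: h(-1) = 17/3; h(4/3) = -31/81; h(2) = -1/3; h(4) = -13/3.
The maximum over the interval is 17/3, attained at x = -1.

17/3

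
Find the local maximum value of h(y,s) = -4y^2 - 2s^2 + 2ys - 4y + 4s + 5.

∂h/∂y = -8y + 2s - 4 = 0 and ∂h/∂s = 2y - 4s + 4 = 0, so (y, s) = (-2/7, 6/7).
The Hessian has h_{yy} = -8, h_{ss} = -4, h_{ys} = 2, giving D = 28 > 0 with h_{yy} < 0, so the point is a local maximum.
h(-2/7, 6/7) = 51/7.

51/7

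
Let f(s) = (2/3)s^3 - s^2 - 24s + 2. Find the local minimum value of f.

-202/3

f'(s) = 2s^2 - 2s - 24. Setting f'(s) = 0 gives s ∈ {-3, 4}.
Second-derivative test with f''(s) = 4s - 2: f''(-3) = -14 < 0 ⇒ local maximum; f''(4) = 14 > 0 ⇒ local minimum.
The local minimum is f(4) = -202/3.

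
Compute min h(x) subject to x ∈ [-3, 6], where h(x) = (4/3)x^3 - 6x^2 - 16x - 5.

-239/3

h'(x) = 4x^2 - 12x - 16, which vanishes at x = -1 and x = 4.
Compare values at every candidate in [-3, 6]: h(-3) = -47; h(-1) = 11/3; h(4) = -239/3; h(6) = -29.
Hence the absolute minimum is -239/3 at x = 4.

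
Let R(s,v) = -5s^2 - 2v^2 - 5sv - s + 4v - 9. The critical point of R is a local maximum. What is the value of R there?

-11/5

∂R/∂s = -10s - 5v - 1 = 0 and ∂R/∂v = -5s - 4v + 4 = 0, so (s, v) = (-8/5, 3).
The Hessian has R_{ss} = -10, R_{vv} = -4, R_{sv} = -5, giving D = 15 > 0 with R_{ss} < 0, so the point is a local maximum.
R(-8/5, 3) = -11/5.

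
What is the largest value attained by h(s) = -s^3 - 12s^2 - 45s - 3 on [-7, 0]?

67

h'(s) = -3s^2 - 24s - 45, which vanishes at s = -5 and s = -3.
Evaluating at the critical points and endpoints: h(-7) = 67; h(-5) = 47; h(-3) = 51; h(0) = -3.
So the maximum is h(-7) = 67.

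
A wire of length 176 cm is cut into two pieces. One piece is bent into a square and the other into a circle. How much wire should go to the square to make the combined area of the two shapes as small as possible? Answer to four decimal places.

98.5775

Let x be the length used for the square. Square side x/4; circle radius (176−x)/(2π).
A(x) = (x/4)² + π·((176−x)/(2π))² = x²/16 + (176−x)²/(4π) for 0 ≤ x ≤ 176. A'(x) = x/8 − (176−x)/(2π) = 0 gives x = 4·176/(π+4) ≈ 98.5775.
A'' = 1/8 + 1/(2π) > 0, so this gives the minimum combined area; x ≈ 98.5775 cm to the square.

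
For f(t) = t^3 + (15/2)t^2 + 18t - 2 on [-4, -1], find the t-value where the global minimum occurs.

The derivative is 3t^2 + 15t + 18, which vanishes at t = -3 and t = -2.
Compare values at every candidate in [-4, -1]: f(-4) = -18; f(-3) = -31/2; f(-2) = -16; f(-1) = -27/2.
Hence the absolute minimum is -18 at t = -4.

-4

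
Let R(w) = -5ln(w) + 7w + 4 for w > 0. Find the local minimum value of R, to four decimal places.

R'(w) = -5/w + 7 = 0 gives w = 5/7.
R''(w) = 5/w², which is positive for w > 0, so this is a local minimum.
R(5/7) = -5·ln(5/7) + 5 + 4 ≈ 10.6824.

10.6824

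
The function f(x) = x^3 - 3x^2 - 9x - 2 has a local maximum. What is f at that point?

3

f'(x) = 3x^2 - 6x - 9 = 0 at x = -1, 3.
Second-derivative test with f''(x) = 6x - 6: f''(-1) = -12 < 0 ⇒ local maximum; f''(3) = 12 > 0 ⇒ local minimum.
The local maximum is f(-1) = 3.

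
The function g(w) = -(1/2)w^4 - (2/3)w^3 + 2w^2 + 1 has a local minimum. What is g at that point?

1

g'(w) = -2w^3 - 2w^2 + 4w. Setting g'(w) = 0 gives w ∈ {-2, 0, 1}.
g''(w) = -6w^2 - 4w + 4. g''(-2) = -12 < 0 ⇒ local maximum; g''(0) = 4 > 0 ⇒ local minimum; g''(1) = -6 < 0 ⇒ local maximum.
So the local minimum value is g(0) = 1.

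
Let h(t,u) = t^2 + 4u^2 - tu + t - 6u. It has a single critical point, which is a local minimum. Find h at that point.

∂h/∂t = 2t - u + 1 = 0 and ∂h/∂u = -t + 8u - 6 = 0, so (t, u) = (-2/15, 11/15).
The Hessian has h_{tt} = 2, h_{uu} = 8, h_{tu} = -1, giving D = 15 > 0 with h_{tt} > 0, so the point is a local minimum.
h(-2/15, 11/15) = -34/15.

-34/15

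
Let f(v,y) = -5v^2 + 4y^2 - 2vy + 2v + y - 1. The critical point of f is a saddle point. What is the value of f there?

∂f/∂v = -10v - 2y + 2 = 0 and ∂f/∂y = -2v + 8y + 1 = 0, so (v, y) = (3/14, -1/14).
The Hessian has f_{vv} = -10, f_{yy} = 8, f_{vy} = -2, giving D = -84 < 0, so the point is a saddle point.
f(3/14, -1/14) = -23/28.

-23/28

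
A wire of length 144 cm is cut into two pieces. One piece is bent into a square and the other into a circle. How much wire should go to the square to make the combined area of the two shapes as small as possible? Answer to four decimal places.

Let x be the length used for the square. Square side x/4; circle radius (144−x)/(2π).
A(x) = (x/4)² + π·((144−x)/(2π))² = x²/16 + (144−x)²/(4π) for 0 ≤ x ≤ 144. A'(x) = x/8 − (144−x)/(2π) = 0 gives x = 4·144/(π+4) ≈ 80.6543.
A'' = 1/8 + 1/(2π) > 0, so this gives the minimum combined area; x ≈ 80.6543 cm to the square.

80.6543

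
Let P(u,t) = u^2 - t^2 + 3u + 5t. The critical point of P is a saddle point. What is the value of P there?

∂P/∂u = 2u + 3 = 0 and ∂P/∂t = -2t + 5 = 0, so (u, t) = (-3/2, 5/2).
The Hessian has P_{uu} = 2, P_{tt} = -2, P_{ut} = 0, giving D = -4 < 0, so the point is a saddle point.
P(-3/2, 5/2) = 4.

4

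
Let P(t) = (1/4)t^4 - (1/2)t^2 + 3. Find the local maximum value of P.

P'(t) = t^3 - t = 0 at t = -1, 0, 1.
Second-derivative test with P''(t) = 3t^2 - 1: P''(-1) = 2 > 0 ⇒ local minimum; P''(0) = -1 < 0 ⇒ local maximum; P''(1) = 2 > 0 ⇒ local minimum.
The local maximum is P(0) = 3.

3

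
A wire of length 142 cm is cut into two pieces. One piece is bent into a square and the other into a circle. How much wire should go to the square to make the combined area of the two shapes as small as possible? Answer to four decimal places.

79.5341

Let x be the length used for the square. Square side x/4; circle radius (142−x)/(2π).
A(x) = (x/4)² + π·((142−x)/(2π))² = x²/16 + (142−x)²/(4π) for 0 ≤ x ≤ 142. A'(x) = x/8 − (142−x)/(2π) = 0 gives x = 4·142/(π+4) ≈ 79.5341.
A'' = 1/8 + 1/(2π) > 0, so this gives the minimum combined area; x ≈ 79.5341 cm to the square.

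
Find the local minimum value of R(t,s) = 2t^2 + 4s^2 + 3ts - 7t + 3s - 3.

∂R/∂t = 4t + 3s - 7 = 0 and ∂R/∂s = 3t + 8s + 3 = 0, so (t, s) = (65/23, -33/23).
The Hessian has R_{tt} = 4, R_{ss} = 8, R_{ts} = 3, giving D = 23 > 0 with R_{tt} > 0, so the point is a local minimum.
R(65/23, -33/23) = -346/23.

-346/23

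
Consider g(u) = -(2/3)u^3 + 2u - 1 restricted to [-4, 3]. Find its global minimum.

The derivative is -2u^2 + 2, which vanishes at u = -1 and u = 1.
Evaluating at the critical points and endpoints: g(-4) = 101/3,  g(-1) = -7/3,  g(1) = 1/3,  g(3) = -13.
Hence the absolute minimum is -13 at u = 3.

-13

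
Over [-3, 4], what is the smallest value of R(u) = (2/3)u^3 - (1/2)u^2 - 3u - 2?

Differentiating, R'(u) = 2u^2 - u - 3; which vanishes at u = -1 and u = 3/2.
Candidates: R(-3) = -31/2, R(-1) = -1/6, R(3/2) = -43/8, R(4) = 62/3.
Hence the absolute minimum is -31/2 at u = -3.

-31/2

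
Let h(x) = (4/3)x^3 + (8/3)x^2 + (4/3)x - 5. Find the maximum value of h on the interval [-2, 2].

h'(x) = 4x^2 + (16/3)x + 4/3, which vanishes at x = -1 and x = -1/3.
Evaluating at the critical points and endpoints: h(-2) = -23/3, h(-1) = -5, h(-1/3) = -421/81, h(2) = 19.
So the maximum is h(2) = 19.

19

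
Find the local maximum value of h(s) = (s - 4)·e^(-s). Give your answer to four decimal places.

0.0067

Differentiating with the product rule gives h'(s) = (-s + 5)·e^(-s). Since e^(-s) > 0, the only critical point is s = 5.
h''(5) has the same sign as -1 < 0, so this is a local maximum.
h(5) = (1)·e^(-5) ≈ 0.0067.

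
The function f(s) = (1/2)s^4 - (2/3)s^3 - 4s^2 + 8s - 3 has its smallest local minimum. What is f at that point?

-65/3

f'(s) = 2s^3 - 2s^2 - 8s + 8 = 0 at s = -2, 1, 2.
Since f''(s) = 6s^2 - 4s - 8, we get f''(-2) = 24 > 0 ⇒ local minimum; f''(1) = -6 < 0 ⇒ local maximum; f''(2) = 8 > 0 ⇒ local minimum.
Thus f has its smallest local minimum at s = -2, with value -65/3.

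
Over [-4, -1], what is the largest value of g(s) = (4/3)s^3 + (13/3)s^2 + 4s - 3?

g'(s) = 4s^2 + (26/3)s + 4, whose only zero in [-4, -1] is s = -3/2.
Candidates: g(-4) = -35, g(-3/2) = -15/4, g(-1) = -4.
So the maximum is g(-3/2) = -15/4.

-15/4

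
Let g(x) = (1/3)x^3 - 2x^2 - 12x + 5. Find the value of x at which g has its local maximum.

-2

Critical points: g'(x) = x^2 - 4x - 12 vanishes at x = -2, 6.
g''(x) = 2x - 4. g''(-2) = -8 < 0 ⇒ local maximum; g''(6) = 8 > 0 ⇒ local minimum.
So the local maximum value is g(-2) = 55/3.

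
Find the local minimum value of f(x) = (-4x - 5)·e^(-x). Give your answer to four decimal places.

Differentiating with the product rule gives f'(x) = (4x + 1)·e^(-x). Since e^(-x) > 0, the only critical point is x = -1/4.
f''(-1/4) has the same sign as 4 > 0, so this is a local minimum.
f(-1/4) = (-4)·e^(1/4) ≈ -5.1361.

-5.1361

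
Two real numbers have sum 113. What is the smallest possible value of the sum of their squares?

12769/2

With a + b = 113, a^2 + b^2 = a^2 + (113 − a)^2.
The derivative 2a − 2(113 − a) = 4a − 226 vanishes at a = 113/2; second derivative 4 > 0, a minimum.
The minimum is 2·(113/2)^2 = 12769/2.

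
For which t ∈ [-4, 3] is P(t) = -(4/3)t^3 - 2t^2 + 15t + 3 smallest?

P'(t) = -4t^2 - 4t + 15, which vanishes at t = -5/2 and t = 3/2.
Evaluating at the critical points and endpoints: P(-4) = -11/3,  P(-5/2) = -157/6,  P(3/2) = 33/2,  P(3) = -6.
Hence the absolute minimum is -157/6 at t = -5/2.

-5/2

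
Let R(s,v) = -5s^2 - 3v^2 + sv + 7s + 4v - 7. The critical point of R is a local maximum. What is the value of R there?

∂R/∂s = -10s + v + 7 = 0 and ∂R/∂v = s - 6v + 4 = 0, so (s, v) = (46/59, 47/59).
The Hessian has R_{ss} = -10, R_{vv} = -6, R_{sv} = 1, giving D = 59 > 0 with R_{ss} < 0, so the point is a local maximum.
R(46/59, 47/59) = -158/59.

-158/59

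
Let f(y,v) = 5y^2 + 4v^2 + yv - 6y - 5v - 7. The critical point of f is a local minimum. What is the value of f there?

∂f/∂y = 10y + v - 6 = 0 and ∂f/∂v = y + 8v - 5 = 0, so (y, v) = (43/79, 44/79).
The Hessian has f_{yy} = 10, f_{vv} = 8, f_{yv} = 1, giving D = 79 > 0 with f_{yy} > 0, so the point is a local minimum.
f(43/79, 44/79) = -792/79.

-792/79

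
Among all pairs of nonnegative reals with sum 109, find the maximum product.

With x + y = 109, the product is P(x) = x(109 − x).
P'(x) = 109 − 2x = 0 gives x = 109/2; P'' = −2 < 0, so this is the maximum.
P = 109/2·109/2 = 11881/4.

11881/4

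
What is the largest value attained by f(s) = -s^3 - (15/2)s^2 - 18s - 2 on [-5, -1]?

f'(s) = -3s^2 - 15s - 18, which vanishes at s = -3 and s = -2.
Compare values at every candidate in [-5, -1]: f(-5) = 51/2,  f(-3) = 23/2,  f(-2) = 12,  f(-1) = 19/2.
Hence the absolute maximum is 51/2 at s = -5.

51/2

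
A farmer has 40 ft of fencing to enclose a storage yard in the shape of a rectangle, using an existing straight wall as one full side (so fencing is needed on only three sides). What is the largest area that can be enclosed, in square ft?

Let the sides perpendicular to the wall have length x and the parallel side y, so 2x + y = 40 and the area is A = xy = x(40 − 2x).
A'(x) = 40 − 4x = 0 gives x = 10, and A''(x) = −4 < 0 confirms a maximum.
Then y = 40 − 2·10 = 20 and A = 200.

200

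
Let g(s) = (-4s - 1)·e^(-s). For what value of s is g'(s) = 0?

Differentiating with the product rule gives g'(s) = (4s - 3)·e^(-s). Since e^(-s) > 0, the only critical point is s = 3/4.
g''(3/4) has the same sign as 4 > 0, so this is a local minimum.
g(3/4) = (-4)·e^(-3/4) ≈ -1.8895.

3/4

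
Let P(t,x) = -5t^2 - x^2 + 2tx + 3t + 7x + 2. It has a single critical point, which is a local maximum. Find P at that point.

41/2

∂P/∂t = -10t + 2x + 3 = 0 and ∂P/∂x = 2t - 2x + 7 = 0, so (t, x) = (5/4, 19/4).
The Hessian has P_{tt} = -10, P_{xx} = -2, P_{tx} = 2, giving D = 16 > 0 with P_{tt} < 0, so the point is a local maximum.
P(5/4, 19/4) = 41/2.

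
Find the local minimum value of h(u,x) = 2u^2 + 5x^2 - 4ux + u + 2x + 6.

∂h/∂u = 4u - 4x + 1 = 0 and ∂h/∂x = -4u + 10x + 2 = 0, so (u, x) = (-3/4, -1/2).
The Hessian has h_{uu} = 4, h_{xx} = 10, h_{ux} = -4, giving D = 24 > 0 with h_{uu} > 0, so the point is a local minimum.
h(-3/4, -1/2) = 41/8.

41/8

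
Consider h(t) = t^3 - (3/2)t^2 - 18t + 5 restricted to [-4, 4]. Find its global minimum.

-71/2

h'(t) = 3t^2 - 3t - 18, which vanishes at t = -2 and t = 3.
Compare values at every candidate in [-4, 4]: h(-4) = -11,  h(-2) = 27,  h(3) = -71/2,  h(4) = -27.
So the minimum is h(3) = -71/2.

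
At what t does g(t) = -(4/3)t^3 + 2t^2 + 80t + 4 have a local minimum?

-4

g'(t) = -4t^2 + 4t + 80 = 0 at t = -4, 5.
Since g''(t) = -8t + 4, we get g''(-4) = 36 > 0 ⇒ local minimum; g''(5) = -36 < 0 ⇒ local maximum.
So the local minimum value is g(-4) = -596/3.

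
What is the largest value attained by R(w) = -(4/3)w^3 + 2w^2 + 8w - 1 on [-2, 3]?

37/3

R'(w) = -4w^2 + 4w + 8, which vanishes at w = -1 and w = 2.
Evaluating at the critical points and endpoints: R(-2) = 5/3, R(-1) = -17/3, R(2) = 37/3, R(3) = 5.
The maximum over the interval is 37/3, attained at w = 2.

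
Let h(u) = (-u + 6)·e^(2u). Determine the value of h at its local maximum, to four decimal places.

h'(u) = (-1)·e^(2u) + (-u + 6)·2·e^(2u) = (-2u + 11)·e^(2u). Since e^(2u) > 0, the only critical point is u = 11/2.
h''(11/2) has the same sign as -2 < 0, so this is a local maximum.
h(11/2) = (1/2)·e^(11) ≈ 29937.0709.

29937.0709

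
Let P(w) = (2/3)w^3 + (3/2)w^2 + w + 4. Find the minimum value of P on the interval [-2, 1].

8/3

The derivative is 2w^2 + 3w + 1, which vanishes at w = -1 and w = -1/2.
Evaluating at the critical points and endpoints: P(-2) = 8/3; P(-1) = 23/6; P(-1/2) = 91/24; P(1) = 43/6.
Hence the absolute minimum is 8/3 at w = -2.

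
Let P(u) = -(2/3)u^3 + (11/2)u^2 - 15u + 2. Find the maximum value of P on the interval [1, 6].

-49/6

P'(u) = -2u^2 + 11u - 15, which vanishes at u = 5/2 and u = 3.
Compare values at every candidate in [1, 6]: P(1) = -49/6,  P(5/2) = -277/24,  P(3) = -23/2,  P(6) = -34.
The maximum over the interval is -49/6, attained at u = 1.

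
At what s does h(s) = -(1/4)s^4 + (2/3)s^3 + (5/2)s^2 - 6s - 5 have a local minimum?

h'(s) = -s^3 + 2s^2 + 5s - 6 = 0 at s = -2, 1, 3.
Second-derivative test with h''(s) = -3s^2 + 4s + 5: h''(-2) = -15 < 0 ⇒ local maximum; h''(1) = 6 > 0 ⇒ local minimum; h''(3) = -10 < 0 ⇒ local maximum.
Thus h has its local minimum at s = 1, with value -97/12.

1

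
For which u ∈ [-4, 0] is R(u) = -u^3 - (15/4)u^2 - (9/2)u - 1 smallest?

Differentiating, R'(u) = -3u^2 - (15/2)u - 9/2; which vanishes at u = -3/2 and u = -1.
Candidates: R(-4) = 21; R(-3/2) = 11/16; R(-1) = 3/4; R(0) = -1.
Hence the absolute minimum is -1 at u = 0.

0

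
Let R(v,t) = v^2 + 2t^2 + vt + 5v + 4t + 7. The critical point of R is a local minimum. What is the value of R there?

3/7

∂R/∂v = 2v + t + 5 = 0 and ∂R/∂t = v + 4t + 4 = 0, so (v, t) = (-16/7, -3/7).
The Hessian has R_{vv} = 2, R_{tt} = 4, R_{vt} = 1, giving D = 7 > 0 with R_{vv} > 0, so the point is a local minimum.
R(-16/7, -3/7) = 3/7.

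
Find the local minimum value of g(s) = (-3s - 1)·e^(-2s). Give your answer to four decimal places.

Differentiating with the product rule gives g'(s) = (6s - 1)·e^(-2s). Since e^(-2s) > 0, the only critical point is s = 1/6.
g''(1/6) has the same sign as 6 > 0, so this is a local minimum.
g(1/6) = (-3/2)·e^(-1/3) ≈ -1.0748.

-1.0748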